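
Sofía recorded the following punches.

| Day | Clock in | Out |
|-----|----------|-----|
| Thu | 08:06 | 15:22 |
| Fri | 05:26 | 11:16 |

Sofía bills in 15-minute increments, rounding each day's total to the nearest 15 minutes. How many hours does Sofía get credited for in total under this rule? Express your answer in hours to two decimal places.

13.00 hours

Thu: 08:06–15:22 = 7 h 16 min → rounds to 7 h 15 min
Fri: 05:26–11:16 = 5 h 50 min → rounds to 5 h 45 min
Total credited: 13 h 0 min.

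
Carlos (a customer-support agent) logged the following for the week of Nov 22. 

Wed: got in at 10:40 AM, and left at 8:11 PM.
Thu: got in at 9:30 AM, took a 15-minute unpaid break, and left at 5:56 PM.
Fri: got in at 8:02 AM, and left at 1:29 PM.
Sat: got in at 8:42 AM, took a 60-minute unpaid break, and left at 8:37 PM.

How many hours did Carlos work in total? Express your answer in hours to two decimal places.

Wed: 10:40 AM–8:11 PM = 9 h 31 min
Thu: 9:30 AM–5:56 PM = 8 h 26 min; less 15 min break → 8 h 11 min
Fri: 8:02 AM–1:29 PM = 5 h 27 min
Sat: 8:42 AM–8:37 PM = 11 h 55 min; less 60 min break → 10 h 55 min
Total: 9 h 31 min + 8 h 11 min + 5 h 27 min + 10 h 55 min = 34 h 4 min.

34.07 hours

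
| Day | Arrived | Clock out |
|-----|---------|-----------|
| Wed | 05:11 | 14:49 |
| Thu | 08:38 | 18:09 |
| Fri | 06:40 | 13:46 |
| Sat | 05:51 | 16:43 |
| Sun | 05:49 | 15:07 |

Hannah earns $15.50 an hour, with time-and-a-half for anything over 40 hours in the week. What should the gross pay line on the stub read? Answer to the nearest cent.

Wed: 05:11–14:49 = 9 h 38 min
Thu: 08:38–18:09 = 9 h 31 min
Fri: 06:40–13:46 = 7 h 6 min
Sat: 05:51–16:43 = 10 h 52 min
Sun: 05:49–15:07 = 9 h 18 min
Total worked: 46 h 25 min = 2785 min.
Regular 40 h 0 min = 2400 min at $15.50/h; overtime 6 h 25 min = 385 min at $23.25/h.
Pay = (2400 × $15.50 + 385 × $23.25) ÷ 60 = $769.19.

$769.19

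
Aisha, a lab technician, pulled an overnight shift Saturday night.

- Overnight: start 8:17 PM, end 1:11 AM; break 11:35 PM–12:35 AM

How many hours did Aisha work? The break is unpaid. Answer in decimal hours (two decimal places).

3.90 hours

Overnight: 8:17 PM → midnight = 3 h 43 min; midnight → 1:11 AM = 1 h 11 min; span 4 h 54 min; less 60 min break → 3 h 54 min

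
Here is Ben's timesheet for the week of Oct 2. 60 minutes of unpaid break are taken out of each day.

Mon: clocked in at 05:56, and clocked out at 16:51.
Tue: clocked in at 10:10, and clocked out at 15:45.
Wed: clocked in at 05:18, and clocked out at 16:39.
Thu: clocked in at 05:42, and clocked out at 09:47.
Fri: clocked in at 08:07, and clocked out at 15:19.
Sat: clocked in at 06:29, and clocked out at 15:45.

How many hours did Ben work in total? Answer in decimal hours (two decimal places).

42.40 hours

Mon: 05:56–16:51 = 10 h 55 min; less 60 min break → 9 h 55 min
Tue: 10:10–15:45 = 5 h 35 min; less 60 min break → 4 h 35 min
Wed: 05:18–16:39 = 11 h 21 min; less 60 min break → 10 h 21 min
Thu: 05:42–09:47 = 4 h 5 min; less 60 min break → 3 h 5 min
Fri: 08:07–15:19 = 7 h 12 min; less 60 min break → 6 h 12 min
Sat: 06:29–15:45 = 9 h 16 min; less 60 min break → 8 h 16 min
Total: 9 h 55 min + 4 h 35 min + 10 h 21 min + 3 h 5 min + 6 h 12 min + 8 h 16 min = 42 h 24 min.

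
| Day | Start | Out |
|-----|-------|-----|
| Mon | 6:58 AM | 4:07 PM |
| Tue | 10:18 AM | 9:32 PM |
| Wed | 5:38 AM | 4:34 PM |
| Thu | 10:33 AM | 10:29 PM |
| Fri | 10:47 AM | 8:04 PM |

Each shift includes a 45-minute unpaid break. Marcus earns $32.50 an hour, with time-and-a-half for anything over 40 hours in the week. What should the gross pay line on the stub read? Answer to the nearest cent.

Mon: 6:58 AM–4:07 PM = 9 h 9 min; less 45 min break → 8 h 24 min
Tue: 10:18 AM–9:32 PM = 11 h 14 min; less 45 min break → 10 h 29 min
Wed: 5:38 AM–4:34 PM = 10 h 56 min; less 45 min break → 10 h 11 min
Thu: 10:33 AM–10:29 PM = 11 h 56 min; less 45 min break → 11 h 11 min
Fri: 10:47 AM–8:04 PM = 9 h 17 min; less 45 min break → 8 h 32 min
Total worked: 48 h 47 min = 2927 min.
Regular 40 h 0 min = 2400 min at $32.50/h; overtime 8 h 47 min = 527 min at $48.75/h.
Pay = (2400 × $32.50 + 527 × $48.75) ÷ 60 = $1728.19.

$1728.19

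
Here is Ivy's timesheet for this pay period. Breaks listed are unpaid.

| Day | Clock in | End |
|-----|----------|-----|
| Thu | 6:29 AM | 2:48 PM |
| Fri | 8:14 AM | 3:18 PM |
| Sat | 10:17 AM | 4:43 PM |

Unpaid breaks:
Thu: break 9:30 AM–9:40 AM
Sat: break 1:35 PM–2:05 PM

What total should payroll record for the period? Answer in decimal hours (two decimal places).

21.15 hours

Thu: 6:29 AM–2:48 PM = 8 h 19 min; less 10 min break → 8 h 9 min
Fri: 8:14 AM–3:18 PM = 7 h 4 min
Sat: 10:17 AM–4:43 PM = 6 h 26 min; less 30 min break → 5 h 56 min
Total: 8 h 9 min + 7 h 4 min + 5 h 56 min = 21 h 9 min.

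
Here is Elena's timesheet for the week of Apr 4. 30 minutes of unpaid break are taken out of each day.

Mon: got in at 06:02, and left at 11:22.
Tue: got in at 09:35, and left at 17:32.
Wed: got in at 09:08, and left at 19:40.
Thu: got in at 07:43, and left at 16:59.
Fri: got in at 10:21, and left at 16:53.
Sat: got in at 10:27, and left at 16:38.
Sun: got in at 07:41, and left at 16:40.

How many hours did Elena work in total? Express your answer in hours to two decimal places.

Mon: 06:02–11:22 = 5 h 20 min; less 30 min break → 4 h 50 min
Tue: 09:35–17:32 = 7 h 57 min; less 30 min break → 7 h 27 min
Wed: 09:08–19:40 = 10 h 32 min; less 30 min break → 10 h 2 min
Thu: 07:43–16:59 = 9 h 16 min; less 30 min break → 8 h 46 min
Fri: 10:21–16:53 = 6 h 32 min; less 30 min break → 6 h 2 min
Sat: 10:27–16:38 = 6 h 11 min; less 30 min break → 5 h 41 min
Sun: 07:41–16:40 = 8 h 59 min; less 30 min break → 8 h 29 min
Total: 4 h 50 min + 7 h 27 min + 10 h 2 min + 8 h 46 min + 6 h 2 min + 5 h 41 min + 8 h 29 min = 51 h 17 min.

51.28 hours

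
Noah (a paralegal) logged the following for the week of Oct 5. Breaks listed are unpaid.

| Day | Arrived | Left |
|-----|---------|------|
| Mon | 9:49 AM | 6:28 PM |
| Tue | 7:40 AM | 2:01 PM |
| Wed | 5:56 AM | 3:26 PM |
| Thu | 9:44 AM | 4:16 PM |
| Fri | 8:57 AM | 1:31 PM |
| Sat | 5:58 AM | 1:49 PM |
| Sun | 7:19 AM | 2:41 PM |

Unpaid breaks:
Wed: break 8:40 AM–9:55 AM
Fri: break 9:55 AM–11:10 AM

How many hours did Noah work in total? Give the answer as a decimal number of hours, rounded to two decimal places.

Mon: 9:49 AM–6:28 PM = 8 h 39 min
Tue: 7:40 AM–2:01 PM = 6 h 21 min
Wed: 5:56 AM–3:26 PM = 9 h 30 min; less 75 min break → 8 h 15 min
Thu: 9:44 AM–4:16 PM = 6 h 32 min
Fri: 8:57 AM–1:31 PM = 4 h 34 min; less 75 min break → 3 h 19 min
Sat: 5:58 AM–1:49 PM = 7 h 51 min
Sun: 7:19 AM–2:41 PM = 7 h 22 min
Total: 8 h 39 min + 6 h 21 min + 8 h 15 min + 6 h 32 min + 3 h 19 min + 7 h 51 min + 7 h 22 min = 48 h 19 min.

48.32 hours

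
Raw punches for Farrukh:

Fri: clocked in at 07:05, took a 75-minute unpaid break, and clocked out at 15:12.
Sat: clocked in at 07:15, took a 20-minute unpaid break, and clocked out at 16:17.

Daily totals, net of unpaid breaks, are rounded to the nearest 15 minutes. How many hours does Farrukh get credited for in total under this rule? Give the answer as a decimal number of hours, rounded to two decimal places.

Fri: 07:05–15:12 = 8 h 7 min − 75 min = 6 h 52 min → rounds to 6 h 45 min
Sat: 07:15–16:17 = 9 h 2 min − 20 min = 8 h 42 min → rounds to 8 h 45 min
Total credited: 15 h 30 min.

15.50 hours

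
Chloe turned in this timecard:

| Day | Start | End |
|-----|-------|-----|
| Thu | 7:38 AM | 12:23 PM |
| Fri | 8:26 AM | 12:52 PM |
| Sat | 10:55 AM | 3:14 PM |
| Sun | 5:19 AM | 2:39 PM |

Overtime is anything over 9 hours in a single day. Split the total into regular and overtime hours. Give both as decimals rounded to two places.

Regular 22.50 hours, overtime 0.33 hours

Thu: 7:38 AM–12:23 PM = 4 h 45 min
Fri: 8:26 AM–12:52 PM = 4 h 26 min
Sat: 10:55 AM–3:14 PM = 4 h 19 min
Sun: 5:19 AM–2:39 PM = 9 h 20 min
Thu reg 4 h 45 min / OT 0 h 0 min; Fri reg 4 h 26 min / OT 0 h 0 min; Sat reg 4 h 19 min / OT 0 h 0 min; Sun reg 9 h 0 min / OT 0 h 20 min.
Totals: regular 22 h 30 min, overtime 0 h 20 min.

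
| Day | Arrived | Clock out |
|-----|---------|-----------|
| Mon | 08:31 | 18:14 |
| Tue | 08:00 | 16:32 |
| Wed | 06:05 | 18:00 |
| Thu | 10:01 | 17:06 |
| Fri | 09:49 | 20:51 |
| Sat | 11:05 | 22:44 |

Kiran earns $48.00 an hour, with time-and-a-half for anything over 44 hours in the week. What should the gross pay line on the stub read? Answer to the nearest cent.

Mon: 08:31–18:14 = 9 h 43 min
Tue: 08:00–16:32 = 8 h 32 min
Wed: 06:05–18:00 = 11 h 55 min
Thu: 10:01–17:06 = 7 h 5 min
Fri: 09:49–20:51 = 11 h 2 min
Sat: 11:05–22:44 = 11 h 39 min
Total worked: 59 h 56 min = 3596 min.
Regular 44 h 0 min = 2640 min at $48.00/h; overtime 15 h 56 min = 956 min at $72.00/h.
Pay = (2640 × $48.00 + 956 × $72.00) ÷ 60 = $3259.20.

$3259.20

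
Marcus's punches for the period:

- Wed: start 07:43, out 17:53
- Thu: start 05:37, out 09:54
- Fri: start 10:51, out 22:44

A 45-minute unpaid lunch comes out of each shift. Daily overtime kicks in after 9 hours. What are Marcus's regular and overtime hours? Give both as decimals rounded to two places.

Wed: 07:43–17:53 = 10 h 10 min; less 45 min break → 9 h 25 min
Thu: 05:37–09:54 = 4 h 17 min; less 45 min break → 3 h 32 min
Fri: 10:51–22:44 = 11 h 53 min; less 45 min break → 11 h 8 min
Wed reg 9 h 0 min / OT 0 h 25 min; Thu reg 3 h 32 min / OT 0 h 0 min; Fri reg 9 h 0 min / OT 2 h 8 min.
Totals: regular 21 h 32 min, overtime 2 h 33 min.

Regular 21.53 hours, overtime 2.55 hours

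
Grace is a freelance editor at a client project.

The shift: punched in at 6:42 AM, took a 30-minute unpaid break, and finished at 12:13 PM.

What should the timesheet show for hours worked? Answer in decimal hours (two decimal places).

5.02 hours

The shift: 6:42 AM–12:13 PM = 5 h 31 min; less 30 min break → 5 h 1 min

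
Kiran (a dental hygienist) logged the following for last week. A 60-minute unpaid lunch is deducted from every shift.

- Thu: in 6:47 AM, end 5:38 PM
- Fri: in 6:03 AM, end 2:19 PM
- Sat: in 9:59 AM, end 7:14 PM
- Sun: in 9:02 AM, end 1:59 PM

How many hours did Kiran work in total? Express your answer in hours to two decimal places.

Thu: 6:47 AM–5:38 PM = 10 h 51 min; less 60 min break → 9 h 51 min
Fri: 6:03 AM–2:19 PM = 8 h 16 min; less 60 min break → 7 h 16 min
Sat: 9:59 AM–7:14 PM = 9 h 15 min; less 60 min break → 8 h 15 min
Sun: 9:02 AM–1:59 PM = 4 h 57 min; less 60 min break → 3 h 57 min
Total: 9 h 51 min + 7 h 16 min + 8 h 15 min + 3 h 57 min = 29 h 19 min.

29.32 hours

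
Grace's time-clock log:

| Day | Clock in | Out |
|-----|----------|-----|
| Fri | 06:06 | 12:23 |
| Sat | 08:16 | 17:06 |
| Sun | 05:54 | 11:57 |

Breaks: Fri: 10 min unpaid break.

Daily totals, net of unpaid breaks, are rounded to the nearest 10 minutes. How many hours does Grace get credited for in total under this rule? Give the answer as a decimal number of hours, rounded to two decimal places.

Fri: 06:06–12:23 = 6 h 17 min − 10 min = 6 h 7 min → rounds to 6 h 10 min
Sat: 08:16–17:06 = 8 h 50 min → rounds to 8 h 50 min
Sun: 05:54–11:57 = 6 h 3 min → rounds to 6 h 0 min
Total credited: 21 h 0 min.

21.00 hours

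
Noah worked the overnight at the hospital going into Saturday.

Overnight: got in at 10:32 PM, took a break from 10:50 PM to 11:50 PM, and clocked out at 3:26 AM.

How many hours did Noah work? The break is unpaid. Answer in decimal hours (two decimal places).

Overnight: 10:32 PM → midnight = 1 h 28 min; midnight → 3:26 AM = 3 h 26 min; span 4 h 54 min; less 60 min break → 3 h 54 min

3.90 hours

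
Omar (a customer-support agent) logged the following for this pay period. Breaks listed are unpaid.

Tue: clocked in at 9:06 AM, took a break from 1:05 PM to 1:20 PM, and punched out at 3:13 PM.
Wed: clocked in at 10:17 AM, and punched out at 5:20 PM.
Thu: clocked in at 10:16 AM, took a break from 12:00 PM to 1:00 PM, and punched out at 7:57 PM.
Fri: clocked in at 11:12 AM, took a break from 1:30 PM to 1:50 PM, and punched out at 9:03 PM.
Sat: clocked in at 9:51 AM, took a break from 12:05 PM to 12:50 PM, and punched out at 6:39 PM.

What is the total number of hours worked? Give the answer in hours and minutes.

Tue: 9:06 AM–3:13 PM = 6 h 7 min; less 15 min break → 5 h 52 min
Wed: 10:17 AM–5:20 PM = 7 h 3 min
Thu: 10:16 AM–7:57 PM = 9 h 41 min; less 60 min break → 8 h 41 min
Fri: 11:12 AM–9:03 PM = 9 h 51 min; less 20 min break → 9 h 31 min
Sat: 9:51 AM–6:39 PM = 8 h 48 min; less 45 min break → 8 h 3 min
Total: 5 h 52 min + 7 h 3 min + 8 h 41 min + 9 h 31 min + 8 h 3 min = 39 h 10 min.

39 h 10 min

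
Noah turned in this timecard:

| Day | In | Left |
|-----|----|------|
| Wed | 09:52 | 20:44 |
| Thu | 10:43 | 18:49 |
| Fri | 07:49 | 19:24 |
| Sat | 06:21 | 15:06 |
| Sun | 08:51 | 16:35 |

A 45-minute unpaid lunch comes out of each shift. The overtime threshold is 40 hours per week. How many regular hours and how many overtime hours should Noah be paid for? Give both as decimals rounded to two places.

Regular 40.00 hours, overtime 3.28 hours

Wed: 09:52–20:44 = 10 h 52 min; less 45 min break → 10 h 7 min
Thu: 10:43–18:49 = 8 h 6 min; less 45 min break → 7 h 21 min
Fri: 07:49–19:24 = 11 h 35 min; less 45 min break → 10 h 50 min
Sat: 06:21–15:06 = 8 h 45 min; less 45 min break → 8 h 0 min
Sun: 08:51–16:35 = 7 h 44 min; less 45 min break → 6 h 59 min
Total worked: 43 h 17 min = 43.28 h.
Threshold 40 h → overtime 3 h 17 min, regular 40 h 0 min.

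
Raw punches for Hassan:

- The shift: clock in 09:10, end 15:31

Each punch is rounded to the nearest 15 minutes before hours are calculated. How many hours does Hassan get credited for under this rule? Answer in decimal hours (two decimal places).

6.25 hours

The shift: in 09:10→09:15, out 15:31→15:30; 6 h 15 min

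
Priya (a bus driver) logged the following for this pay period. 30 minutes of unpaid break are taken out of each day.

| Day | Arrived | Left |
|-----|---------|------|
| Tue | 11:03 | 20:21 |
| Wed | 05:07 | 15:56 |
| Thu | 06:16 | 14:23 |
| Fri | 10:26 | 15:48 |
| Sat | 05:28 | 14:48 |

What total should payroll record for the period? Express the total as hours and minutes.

40 h 26 min

Tue: 11:03–20:21 = 9 h 18 min; less 30 min break → 8 h 48 min
Wed: 05:07–15:56 = 10 h 49 min; less 30 min break → 10 h 19 min
Thu: 06:16–14:23 = 8 h 7 min; less 30 min break → 7 h 37 min
Fri: 10:26–15:48 = 5 h 22 min; less 30 min break → 4 h 52 min
Sat: 05:28–14:48 = 9 h 20 min; less 30 min break → 8 h 50 min
Total: 8 h 48 min + 10 h 19 min + 7 h 37 min + 4 h 52 min + 8 h 50 min = 40 h 26 min.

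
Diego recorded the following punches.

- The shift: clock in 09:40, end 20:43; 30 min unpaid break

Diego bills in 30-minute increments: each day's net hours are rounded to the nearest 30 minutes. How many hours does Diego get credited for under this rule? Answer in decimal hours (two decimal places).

10.50 hours

The shift: 09:40–20:43 = 11 h 3 min − 30 min = 10 h 33 min → rounds to 10 h 30 min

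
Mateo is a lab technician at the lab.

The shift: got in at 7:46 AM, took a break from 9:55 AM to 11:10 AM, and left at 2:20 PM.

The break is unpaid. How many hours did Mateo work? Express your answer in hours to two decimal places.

5.32 hours

The shift: 7:46 AM–2:20 PM = 6 h 34 min; less 75 min break → 5 h 19 min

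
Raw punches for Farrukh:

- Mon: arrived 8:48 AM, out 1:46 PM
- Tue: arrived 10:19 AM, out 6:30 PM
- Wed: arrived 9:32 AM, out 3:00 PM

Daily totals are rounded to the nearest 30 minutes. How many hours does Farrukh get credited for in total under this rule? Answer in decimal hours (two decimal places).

18.50 hours

Mon: 8:48 AM–1:46 PM = 4 h 58 min → rounds to 5 h 0 min
Tue: 10:19 AM–6:30 PM = 8 h 11 min → rounds to 8 h 0 min
Wed: 9:32 AM–3:00 PM = 5 h 28 min → rounds to 5 h 30 min
Total credited: 18 h 30 min.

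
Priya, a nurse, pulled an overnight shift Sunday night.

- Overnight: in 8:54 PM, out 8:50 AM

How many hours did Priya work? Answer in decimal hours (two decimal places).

Overnight: 8:54 PM → midnight = 3 h 6 min; midnight → 8:50 AM = 8 h 50 min; span 11 h 56 min

11.93 hours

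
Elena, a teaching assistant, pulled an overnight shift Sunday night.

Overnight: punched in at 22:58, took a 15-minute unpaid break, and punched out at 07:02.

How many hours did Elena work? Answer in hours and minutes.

Overnight: 22:58 → midnight = 1 h 2 min; midnight → 07:02 = 7 h 2 min; span 8 h 4 min; less 15 min break → 7 h 49 min

7 h 49 min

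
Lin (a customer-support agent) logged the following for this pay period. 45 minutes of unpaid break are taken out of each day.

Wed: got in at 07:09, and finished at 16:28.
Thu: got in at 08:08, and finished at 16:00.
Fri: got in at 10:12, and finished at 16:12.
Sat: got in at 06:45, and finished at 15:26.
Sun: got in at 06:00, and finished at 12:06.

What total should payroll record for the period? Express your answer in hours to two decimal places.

Wed: 07:09–16:28 = 9 h 19 min; less 45 min break → 8 h 34 min
Thu: 08:08–16:00 = 7 h 52 min; less 45 min break → 7 h 7 min
Fri: 10:12–16:12 = 6 h 0 min; less 45 min break → 5 h 15 min
Sat: 06:45–15:26 = 8 h 41 min; less 45 min break → 7 h 56 min
Sun: 06:00–12:06 = 6 h 6 min; less 45 min break → 5 h 21 min
Total: 8 h 34 min + 7 h 7 min + 5 h 15 min + 7 h 56 min + 5 h 21 min = 34 h 13 min.

34.22 hours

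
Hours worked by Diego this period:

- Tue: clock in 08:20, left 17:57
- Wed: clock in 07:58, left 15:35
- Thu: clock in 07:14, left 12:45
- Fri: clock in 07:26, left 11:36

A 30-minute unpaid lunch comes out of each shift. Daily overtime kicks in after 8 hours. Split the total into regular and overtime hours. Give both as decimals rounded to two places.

Regular 23.80 hours, overtime 1.12 hours

Tue: 08:20–17:57 = 9 h 37 min; less 30 min break → 9 h 7 min
Wed: 07:58–15:35 = 7 h 37 min; less 30 min break → 7 h 7 min
Thu: 07:14–12:45 = 5 h 31 min; less 30 min break → 5 h 1 min
Fri: 07:26–11:36 = 4 h 10 min; less 30 min break → 3 h 40 min
Tue reg 8 h 0 min / OT 1 h 7 min; Wed reg 7 h 7 min / OT 0 h 0 min; Thu reg 5 h 1 min / OT 0 h 0 min; Fri reg 3 h 40 min / OT 0 h 0 min.
Totals: regular 23 h 48 min, overtime 1 h 7 min.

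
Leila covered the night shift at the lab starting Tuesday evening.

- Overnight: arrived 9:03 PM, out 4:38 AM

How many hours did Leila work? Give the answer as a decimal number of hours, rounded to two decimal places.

7.58 hours

Overnight: 9:03 PM → midnight = 2 h 57 min; midnight → 4:38 AM = 4 h 38 min; span 7 h 35 min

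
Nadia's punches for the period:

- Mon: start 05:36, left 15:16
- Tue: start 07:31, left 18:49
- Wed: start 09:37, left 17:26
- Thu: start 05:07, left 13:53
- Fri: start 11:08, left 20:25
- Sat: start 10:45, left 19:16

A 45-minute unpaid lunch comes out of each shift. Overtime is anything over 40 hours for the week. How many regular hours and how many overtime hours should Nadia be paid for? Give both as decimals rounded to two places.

Regular 40.00 hours, overtime 10.85 hours

Mon: 05:36–15:16 = 9 h 40 min; less 45 min break → 8 h 55 min
Tue: 07:31–18:49 = 11 h 18 min; less 45 min break → 10 h 33 min
Wed: 09:37–17:26 = 7 h 49 min; less 45 min break → 7 h 4 min
Thu: 05:07–13:53 = 8 h 46 min; less 45 min break → 8 h 1 min
Fri: 11:08–20:25 = 9 h 17 min; less 45 min break → 8 h 32 min
Sat: 10:45–19:16 = 8 h 31 min; less 45 min break → 7 h 46 min
Total worked: 50 h 51 min = 50.85 h.
Threshold 40 h → overtime 10 h 51 min, regular 40 h 0 min.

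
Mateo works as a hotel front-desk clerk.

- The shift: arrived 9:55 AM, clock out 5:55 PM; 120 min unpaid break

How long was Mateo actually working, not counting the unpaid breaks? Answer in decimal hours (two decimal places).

6.00 hours

The shift: 9:55 AM–5:55 PM = 8 h 0 min; less 120 min break → 6 h 0 min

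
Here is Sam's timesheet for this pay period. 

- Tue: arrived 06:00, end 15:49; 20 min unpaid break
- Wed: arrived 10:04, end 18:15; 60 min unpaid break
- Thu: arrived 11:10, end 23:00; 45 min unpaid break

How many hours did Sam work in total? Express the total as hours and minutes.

Tue: 06:00–15:49 = 9 h 49 min; less 20 min break → 9 h 29 min
Wed: 10:04–18:15 = 8 h 11 min; less 60 min break → 7 h 11 min
Thu: 11:10–23:00 = 11 h 50 min; less 45 min break → 11 h 5 min
Total: 9 h 29 min + 7 h 11 min + 11 h 5 min = 27 h 45 min.

27 h 45 min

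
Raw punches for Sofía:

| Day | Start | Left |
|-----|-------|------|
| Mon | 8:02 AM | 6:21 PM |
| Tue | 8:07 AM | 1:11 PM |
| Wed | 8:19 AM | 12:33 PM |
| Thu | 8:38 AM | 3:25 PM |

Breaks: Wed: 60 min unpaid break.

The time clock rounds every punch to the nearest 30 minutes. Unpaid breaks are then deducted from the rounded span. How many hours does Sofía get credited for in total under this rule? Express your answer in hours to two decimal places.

Mon: in 8:02 AM→8:00 AM, out 6:21 PM→6:30 PM; 10 h 30 min
Tue: in 8:07 AM→8:00 AM, out 1:11 PM→1:00 PM; 5 h 0 min
Wed: in 8:19 AM→8:30 AM, out 12:33 PM→12:30 PM; 4 h 0 min − 60 min = 3 h 0 min
Thu: in 8:38 AM→8:30 AM, out 3:25 PM→3:30 PM; 7 h 0 min
Total credited: 25 h 30 min.

25.50 hours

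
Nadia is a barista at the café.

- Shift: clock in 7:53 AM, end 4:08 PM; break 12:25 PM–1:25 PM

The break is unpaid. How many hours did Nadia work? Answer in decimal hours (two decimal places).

Shift: 7:53 AM–4:08 PM = 8 h 15 min; less 60 min break → 7 h 15 min

7.25 hours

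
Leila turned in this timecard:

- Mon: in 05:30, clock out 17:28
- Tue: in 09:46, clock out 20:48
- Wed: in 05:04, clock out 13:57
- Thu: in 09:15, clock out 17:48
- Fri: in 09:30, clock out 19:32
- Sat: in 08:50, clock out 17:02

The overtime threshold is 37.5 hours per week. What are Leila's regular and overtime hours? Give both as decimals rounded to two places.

Regular 37.50 hours, overtime 21.17 hours

Mon: 05:30–17:28 = 11 h 58 min
Tue: 09:46–20:48 = 11 h 2 min
Wed: 05:04–13:57 = 8 h 53 min
Thu: 09:15–17:48 = 8 h 33 min
Fri: 09:30–19:32 = 10 h 2 min
Sat: 08:50–17:02 = 8 h 12 min
Total worked: 58 h 40 min = 58.67 h.
Threshold 37.5 h → overtime 21 h 10 min, regular 37 h 30 min.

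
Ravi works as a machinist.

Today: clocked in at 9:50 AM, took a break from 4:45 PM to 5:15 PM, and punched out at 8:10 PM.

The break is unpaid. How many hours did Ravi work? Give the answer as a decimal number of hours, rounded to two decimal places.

Today: 9:50 AM–8:10 PM = 10 h 20 min; less 30 min break → 9 h 50 min

9.83 hours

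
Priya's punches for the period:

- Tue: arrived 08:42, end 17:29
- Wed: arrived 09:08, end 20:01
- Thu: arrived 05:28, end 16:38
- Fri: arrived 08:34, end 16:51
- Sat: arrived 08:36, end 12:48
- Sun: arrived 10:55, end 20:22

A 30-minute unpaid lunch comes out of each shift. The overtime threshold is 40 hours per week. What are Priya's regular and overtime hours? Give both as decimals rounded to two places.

Regular 40.00 hours, overtime 9.77 hours

Tue: 08:42–17:29 = 8 h 47 min; less 30 min break → 8 h 17 min
Wed: 09:08–20:01 = 10 h 53 min; less 30 min break → 10 h 23 min
Thu: 05:28–16:38 = 11 h 10 min; less 30 min break → 10 h 40 min
Fri: 08:34–16:51 = 8 h 17 min; less 30 min break → 7 h 47 min
Sat: 08:36–12:48 = 4 h 12 min; less 30 min break → 3 h 42 min
Sun: 10:55–20:22 = 9 h 27 min; less 30 min break → 8 h 57 min
Total worked: 49 h 46 min = 49.77 h.
Threshold 40 h → overtime 9 h 46 min, regular 40 h 0 min.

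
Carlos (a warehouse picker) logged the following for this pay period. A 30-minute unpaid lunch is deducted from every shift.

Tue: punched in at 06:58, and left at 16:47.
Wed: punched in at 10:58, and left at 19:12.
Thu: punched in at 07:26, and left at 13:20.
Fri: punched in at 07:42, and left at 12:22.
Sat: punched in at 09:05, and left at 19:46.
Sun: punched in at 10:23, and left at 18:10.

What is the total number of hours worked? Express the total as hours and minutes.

44 h 5 min

Tue: 06:58–16:47 = 9 h 49 min; less 30 min break → 9 h 19 min
Wed: 10:58–19:12 = 8 h 14 min; less 30 min break → 7 h 44 min
Thu: 07:26–13:20 = 5 h 54 min; less 30 min break → 5 h 24 min
Fri: 07:42–12:22 = 4 h 40 min; less 30 min break → 4 h 10 min
Sat: 09:05–19:46 = 10 h 41 min; less 30 min break → 10 h 11 min
Sun: 10:23–18:10 = 7 h 47 min; less 30 min break → 7 h 17 min
Total: 9 h 19 min + 7 h 44 min + 5 h 24 min + 4 h 10 min + 10 h 11 min + 7 h 17 min = 44 h 5 min.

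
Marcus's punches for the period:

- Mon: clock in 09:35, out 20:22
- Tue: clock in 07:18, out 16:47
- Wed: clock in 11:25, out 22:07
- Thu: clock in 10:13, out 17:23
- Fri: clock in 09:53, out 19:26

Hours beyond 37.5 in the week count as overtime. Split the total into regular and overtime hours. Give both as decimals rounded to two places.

Regular 37.50 hours, overtime 10.18 hours

Mon: 09:35–20:22 = 10 h 47 min
Tue: 07:18–16:47 = 9 h 29 min
Wed: 11:25–22:07 = 10 h 42 min
Thu: 10:13–17:23 = 7 h 10 min
Fri: 09:53–19:26 = 9 h 33 min
Total worked: 47 h 41 min = 47.68 h.
Threshold 37.5 h → overtime 10 h 11 min, regular 37 h 30 min.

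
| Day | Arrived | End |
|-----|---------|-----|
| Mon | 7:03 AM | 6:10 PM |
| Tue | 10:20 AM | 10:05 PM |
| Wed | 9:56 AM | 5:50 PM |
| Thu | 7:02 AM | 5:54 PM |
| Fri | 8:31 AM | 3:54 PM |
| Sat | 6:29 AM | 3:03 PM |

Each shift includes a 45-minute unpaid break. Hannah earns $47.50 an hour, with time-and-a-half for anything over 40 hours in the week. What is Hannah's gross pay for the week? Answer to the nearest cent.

$2832.19

Mon: 7:03 AM–6:10 PM = 11 h 7 min; less 45 min break → 10 h 22 min
Tue: 10:20 AM–10:05 PM = 11 h 45 min; less 45 min break → 11 h 0 min
Wed: 9:56 AM–5:50 PM = 7 h 54 min; less 45 min break → 7 h 9 min
Thu: 7:02 AM–5:54 PM = 10 h 52 min; less 45 min break → 10 h 7 min
Fri: 8:31 AM–3:54 PM = 7 h 23 min; less 45 min break → 6 h 38 min
Sat: 6:29 AM–3:03 PM = 8 h 34 min; less 45 min break → 7 h 49 min
Total worked: 53 h 5 min = 3185 min.
Regular 40 h 0 min = 2400 min at $47.50/h; overtime 13 h 5 min = 785 min at $71.25/h.
Pay = (2400 × $47.50 + 785 × $71.25) ÷ 60 = $2832.19.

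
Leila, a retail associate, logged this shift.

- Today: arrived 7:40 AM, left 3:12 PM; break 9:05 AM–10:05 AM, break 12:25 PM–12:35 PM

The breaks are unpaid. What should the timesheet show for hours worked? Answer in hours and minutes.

Today: 7:40 AM–3:12 PM = 7 h 32 min; less 70 min break → 6 h 22 min

6 h 22 min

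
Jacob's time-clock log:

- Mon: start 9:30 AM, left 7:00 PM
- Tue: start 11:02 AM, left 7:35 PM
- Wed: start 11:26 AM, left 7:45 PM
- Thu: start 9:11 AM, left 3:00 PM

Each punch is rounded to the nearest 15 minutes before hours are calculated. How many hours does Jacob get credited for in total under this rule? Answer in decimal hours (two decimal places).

32.00 hours

Mon: in 9:30 AM→9:30 AM, out 7:00 PM→7:00 PM; 9 h 30 min
Tue: in 11:02 AM→11:00 AM, out 7:35 PM→7:30 PM; 8 h 30 min
Wed: in 11:26 AM→11:30 AM, out 7:45 PM→7:45 PM; 8 h 15 min
Thu: in 9:11 AM→9:15 AM, out 3:00 PM→3:00 PM; 5 h 45 min
Total credited: 32 h 0 min.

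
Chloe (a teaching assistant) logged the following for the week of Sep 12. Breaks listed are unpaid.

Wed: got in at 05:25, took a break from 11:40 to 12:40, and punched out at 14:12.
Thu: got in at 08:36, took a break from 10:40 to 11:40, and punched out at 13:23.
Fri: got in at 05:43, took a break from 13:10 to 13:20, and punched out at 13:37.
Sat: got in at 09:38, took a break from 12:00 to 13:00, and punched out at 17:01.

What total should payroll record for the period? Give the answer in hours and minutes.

Wed: 05:25–14:12 = 8 h 47 min; less 60 min break → 7 h 47 min
Thu: 08:36–13:23 = 4 h 47 min; less 60 min break → 3 h 47 min
Fri: 05:43–13:37 = 7 h 54 min; less 10 min break → 7 h 44 min
Sat: 09:38–17:01 = 7 h 23 min; less 60 min break → 6 h 23 min
Total: 7 h 47 min + 3 h 47 min + 7 h 44 min + 6 h 23 min = 25 h 41 min.

25 h 41 min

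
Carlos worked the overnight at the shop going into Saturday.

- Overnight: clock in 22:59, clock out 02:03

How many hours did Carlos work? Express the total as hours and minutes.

Overnight: 22:59 → midnight = 1 h 1 min; midnight → 02:03 = 2 h 3 min; span 3 h 4 min

3 h 4 min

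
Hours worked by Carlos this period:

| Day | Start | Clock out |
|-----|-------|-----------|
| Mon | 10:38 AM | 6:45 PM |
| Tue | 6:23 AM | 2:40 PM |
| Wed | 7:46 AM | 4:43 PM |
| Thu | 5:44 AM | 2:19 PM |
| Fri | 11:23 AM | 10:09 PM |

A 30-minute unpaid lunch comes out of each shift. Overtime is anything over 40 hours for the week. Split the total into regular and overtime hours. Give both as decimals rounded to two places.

Mon: 10:38 AM–6:45 PM = 8 h 7 min; less 30 min break → 7 h 37 min
Tue: 6:23 AM–2:40 PM = 8 h 17 min; less 30 min break → 7 h 47 min
Wed: 7:46 AM–4:43 PM = 8 h 57 min; less 30 min break → 8 h 27 min
Thu: 5:44 AM–2:19 PM = 8 h 35 min; less 30 min break → 8 h 5 min
Fri: 11:23 AM–10:09 PM = 10 h 46 min; less 30 min break → 10 h 16 min
Total worked: 42 h 12 min = 42.20 h.
Threshold 40 h → overtime 2 h 12 min, regular 40 h 0 min.

Regular 40.00 hours, overtime 2.20 hours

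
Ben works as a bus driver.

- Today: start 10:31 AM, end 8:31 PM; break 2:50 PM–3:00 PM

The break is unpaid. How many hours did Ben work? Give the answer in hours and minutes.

9 h 50 min

Today: 10:31 AM–8:31 PM = 10 h 0 min; less 10 min break → 9 h 50 min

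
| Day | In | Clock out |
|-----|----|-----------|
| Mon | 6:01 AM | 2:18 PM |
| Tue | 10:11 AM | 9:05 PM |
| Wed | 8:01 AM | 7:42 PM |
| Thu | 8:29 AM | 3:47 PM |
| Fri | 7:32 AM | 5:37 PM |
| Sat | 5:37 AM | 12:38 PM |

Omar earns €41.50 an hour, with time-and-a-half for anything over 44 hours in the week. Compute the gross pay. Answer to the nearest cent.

Mon: 6:01 AM–2:18 PM = 8 h 17 min
Tue: 10:11 AM–9:05 PM = 10 h 54 min
Wed: 8:01 AM–7:42 PM = 11 h 41 min
Thu: 8:29 AM–3:47 PM = 7 h 18 min
Fri: 7:32 AM–5:37 PM = 10 h 5 min
Sat: 5:37 AM–12:38 PM = 7 h 1 min
Total worked: 55 h 16 min = 3316 min.
Regular 44 h 0 min = 2640 min at €41.50/h; overtime 11 h 16 min = 676 min at €62.25/h.
Pay = (2640 × €41.50 + 676 × €62.25) ÷ 60 = €2527.35.

€2527.35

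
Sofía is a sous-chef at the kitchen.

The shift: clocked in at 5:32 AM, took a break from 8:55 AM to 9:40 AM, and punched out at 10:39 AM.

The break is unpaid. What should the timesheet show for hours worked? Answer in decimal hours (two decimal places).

4.37 hours

The shift: 5:32 AM–10:39 AM = 5 h 7 min; less 45 min break → 4 h 22 min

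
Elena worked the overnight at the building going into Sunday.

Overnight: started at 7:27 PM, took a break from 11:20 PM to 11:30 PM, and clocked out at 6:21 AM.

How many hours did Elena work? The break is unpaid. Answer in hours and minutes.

10 h 44 min

Overnight: 7:27 PM → midnight = 4 h 33 min; midnight → 6:21 AM = 6 h 21 min; span 10 h 54 min; less 10 min break → 10 h 44 min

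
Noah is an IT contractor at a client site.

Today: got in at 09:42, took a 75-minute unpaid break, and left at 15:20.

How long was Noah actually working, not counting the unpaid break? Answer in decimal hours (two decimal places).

4.38 hours

Today: 09:42–15:20 = 5 h 38 min; less 75 min break → 4 h 23 min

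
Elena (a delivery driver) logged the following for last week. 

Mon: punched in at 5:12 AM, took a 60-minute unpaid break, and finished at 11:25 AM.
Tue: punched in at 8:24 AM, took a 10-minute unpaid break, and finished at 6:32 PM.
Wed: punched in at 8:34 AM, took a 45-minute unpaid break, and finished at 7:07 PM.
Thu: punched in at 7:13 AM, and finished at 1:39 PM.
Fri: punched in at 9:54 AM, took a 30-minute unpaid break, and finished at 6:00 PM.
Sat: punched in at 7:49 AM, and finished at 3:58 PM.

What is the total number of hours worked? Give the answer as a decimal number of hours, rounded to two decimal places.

47.17 hours

Mon: 5:12 AM–11:25 AM = 6 h 13 min; less 60 min break → 5 h 13 min
Tue: 8:24 AM–6:32 PM = 10 h 8 min; less 10 min break → 9 h 58 min
Wed: 8:34 AM–7:07 PM = 10 h 33 min; less 45 min break → 9 h 48 min
Thu: 7:13 AM–1:39 PM = 6 h 26 min
Fri: 9:54 AM–6:00 PM = 8 h 6 min; less 30 min break → 7 h 36 min
Sat: 7:49 AM–3:58 PM = 8 h 9 min
Total: 5 h 13 min + 9 h 58 min + 9 h 48 min + 6 h 26 min + 7 h 36 min + 8 h 9 min = 47 h 10 min.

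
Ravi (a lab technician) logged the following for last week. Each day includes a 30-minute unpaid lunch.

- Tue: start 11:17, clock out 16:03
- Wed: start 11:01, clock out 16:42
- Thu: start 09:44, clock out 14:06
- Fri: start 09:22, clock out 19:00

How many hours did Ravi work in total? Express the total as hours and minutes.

Tue: 11:17–16:03 = 4 h 46 min; less 30 min break → 4 h 16 min
Wed: 11:01–16:42 = 5 h 41 min; less 30 min break → 5 h 11 min
Thu: 09:44–14:06 = 4 h 22 min; less 30 min break → 3 h 52 min
Fri: 09:22–19:00 = 9 h 38 min; less 30 min break → 9 h 8 min
Total: 4 h 16 min + 5 h 11 min + 3 h 52 min + 9 h 8 min = 22 h 27 min.

22 h 27 min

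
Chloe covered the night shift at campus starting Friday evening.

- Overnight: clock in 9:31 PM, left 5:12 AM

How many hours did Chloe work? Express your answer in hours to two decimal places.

Overnight: 9:31 PM → midnight = 2 h 29 min; midnight → 5:12 AM = 5 h 12 min; span 7 h 41 min

7.68 hours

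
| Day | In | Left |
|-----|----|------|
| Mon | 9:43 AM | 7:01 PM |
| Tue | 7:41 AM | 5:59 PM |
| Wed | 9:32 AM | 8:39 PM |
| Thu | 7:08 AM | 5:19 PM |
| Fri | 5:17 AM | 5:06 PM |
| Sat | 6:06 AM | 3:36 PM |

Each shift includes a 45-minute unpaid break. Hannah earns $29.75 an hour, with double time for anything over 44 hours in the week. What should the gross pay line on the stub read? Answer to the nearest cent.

Mon: 9:43 AM–7:01 PM = 9 h 18 min; less 45 min break → 8 h 33 min
Tue: 7:41 AM–5:59 PM = 10 h 18 min; less 45 min break → 9 h 33 min
Wed: 9:32 AM–8:39 PM = 11 h 7 min; less 45 min break → 10 h 22 min
Thu: 7:08 AM–5:19 PM = 10 h 11 min; less 45 min break → 9 h 26 min
Fri: 5:17 AM–5:06 PM = 11 h 49 min; less 45 min break → 11 h 4 min
Sat: 6:06 AM–3:36 PM = 9 h 30 min; less 45 min break → 8 h 45 min
Total worked: 57 h 43 min = 3463 min.
Regular 44 h 0 min = 2640 min at $29.75/h; overtime 13 h 43 min = 823 min at $59.50/h.
Pay = (2640 × $29.75 + 823 × $59.50) ÷ 60 = $2125.14.

$2125.14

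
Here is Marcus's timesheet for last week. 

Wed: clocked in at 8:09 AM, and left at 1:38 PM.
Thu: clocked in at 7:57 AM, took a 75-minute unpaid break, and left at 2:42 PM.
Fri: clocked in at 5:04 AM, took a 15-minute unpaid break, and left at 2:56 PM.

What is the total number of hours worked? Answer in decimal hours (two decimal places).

Wed: 8:09 AM–1:38 PM = 5 h 29 min
Thu: 7:57 AM–2:42 PM = 6 h 45 min; less 75 min break → 5 h 30 min
Fri: 5:04 AM–2:56 PM = 9 h 52 min; less 15 min break → 9 h 37 min
Total: 5 h 29 min + 5 h 30 min + 9 h 37 min = 20 h 36 min.

20.60 hours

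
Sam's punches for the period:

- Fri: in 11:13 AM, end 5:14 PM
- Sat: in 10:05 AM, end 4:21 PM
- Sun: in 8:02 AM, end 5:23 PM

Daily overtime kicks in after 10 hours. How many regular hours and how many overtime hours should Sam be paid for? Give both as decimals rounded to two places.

Regular 21.63 hours, overtime 0.00 hours

Fri: 11:13 AM–5:14 PM = 6 h 1 min
Sat: 10:05 AM–4:21 PM = 6 h 16 min
Sun: 8:02 AM–5:23 PM = 9 h 21 min
Fri reg 6 h 1 min / OT 0 h 0 min; Sat reg 6 h 16 min / OT 0 h 0 min; Sun reg 9 h 21 min / OT 0 h 0 min.
Totals: regular 21 h 38 min, overtime 0 h 0 min.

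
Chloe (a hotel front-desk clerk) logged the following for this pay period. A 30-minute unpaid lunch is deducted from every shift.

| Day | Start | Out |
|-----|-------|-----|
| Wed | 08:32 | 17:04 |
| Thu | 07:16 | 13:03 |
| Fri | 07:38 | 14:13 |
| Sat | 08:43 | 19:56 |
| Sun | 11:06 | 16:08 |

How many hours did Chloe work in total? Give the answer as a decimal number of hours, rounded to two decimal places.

Wed: 08:32–17:04 = 8 h 32 min; less 30 min break → 8 h 2 min
Thu: 07:16–13:03 = 5 h 47 min; less 30 min break → 5 h 17 min
Fri: 07:38–14:13 = 6 h 35 min; less 30 min break → 6 h 5 min
Sat: 08:43–19:56 = 11 h 13 min; less 30 min break → 10 h 43 min
Sun: 11:06–16:08 = 5 h 2 min; less 30 min break → 4 h 32 min
Total: 8 h 2 min + 5 h 17 min + 6 h 5 min + 10 h 43 min + 4 h 32 min = 34 h 39 min.

34.65 hours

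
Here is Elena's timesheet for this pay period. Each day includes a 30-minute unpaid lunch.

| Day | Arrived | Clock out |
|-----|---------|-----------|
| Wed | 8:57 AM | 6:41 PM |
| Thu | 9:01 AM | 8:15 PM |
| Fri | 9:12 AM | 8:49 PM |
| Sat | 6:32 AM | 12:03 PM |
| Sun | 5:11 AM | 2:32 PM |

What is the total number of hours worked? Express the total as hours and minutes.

Wed: 8:57 AM–6:41 PM = 9 h 44 min; less 30 min break → 9 h 14 min
Thu: 9:01 AM–8:15 PM = 11 h 14 min; less 30 min break → 10 h 44 min
Fri: 9:12 AM–8:49 PM = 11 h 37 min; less 30 min break → 11 h 7 min
Sat: 6:32 AM–12:03 PM = 5 h 31 min; less 30 min break → 5 h 1 min
Sun: 5:11 AM–2:32 PM = 9 h 21 min; less 30 min break → 8 h 51 min
Total: 9 h 14 min + 10 h 44 min + 11 h 7 min + 5 h 1 min + 8 h 51 min = 44 h 57 min.

44 h 57 min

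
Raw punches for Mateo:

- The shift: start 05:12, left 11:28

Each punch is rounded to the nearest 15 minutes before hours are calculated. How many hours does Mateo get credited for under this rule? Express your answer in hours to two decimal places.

The shift: in 05:12→05:15, out 11:28→11:30; 6 h 15 min

6.25 hours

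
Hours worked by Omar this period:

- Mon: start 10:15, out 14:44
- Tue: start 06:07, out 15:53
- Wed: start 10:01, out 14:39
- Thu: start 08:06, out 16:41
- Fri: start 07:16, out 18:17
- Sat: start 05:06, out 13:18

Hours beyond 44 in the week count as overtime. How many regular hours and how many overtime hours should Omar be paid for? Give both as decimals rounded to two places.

Regular 44.00 hours, overtime 2.68 hours

Mon: 10:15–14:44 = 4 h 29 min
Tue: 06:07–15:53 = 9 h 46 min
Wed: 10:01–14:39 = 4 h 38 min
Thu: 08:06–16:41 = 8 h 35 min
Fri: 07:16–18:17 = 11 h 1 min
Sat: 05:06–13:18 = 8 h 12 min
Total worked: 46 h 41 min = 46.68 h.
Threshold 44 h → overtime 2 h 41 min, regular 44 h 0 min.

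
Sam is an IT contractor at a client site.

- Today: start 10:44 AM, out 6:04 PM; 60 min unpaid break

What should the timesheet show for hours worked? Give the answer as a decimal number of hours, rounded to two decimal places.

Today: 10:44 AM–6:04 PM = 7 h 20 min; less 60 min break → 6 h 20 min

6.33 hours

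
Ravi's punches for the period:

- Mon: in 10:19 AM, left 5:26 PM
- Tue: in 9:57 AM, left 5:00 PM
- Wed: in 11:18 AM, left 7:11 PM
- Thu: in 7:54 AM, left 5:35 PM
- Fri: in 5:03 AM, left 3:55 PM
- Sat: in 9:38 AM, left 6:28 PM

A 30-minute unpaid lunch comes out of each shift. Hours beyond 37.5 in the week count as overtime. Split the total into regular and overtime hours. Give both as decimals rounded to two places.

Mon: 10:19 AM–5:26 PM = 7 h 7 min; less 30 min break → 6 h 37 min
Tue: 9:57 AM–5:00 PM = 7 h 3 min; less 30 min break → 6 h 33 min
Wed: 11:18 AM–7:11 PM = 7 h 53 min; less 30 min break → 7 h 23 min
Thu: 7:54 AM–5:35 PM = 9 h 41 min; less 30 min break → 9 h 11 min
Fri: 5:03 AM–3:55 PM = 10 h 52 min; less 30 min break → 10 h 22 min
Sat: 9:38 AM–6:28 PM = 8 h 50 min; less 30 min break → 8 h 20 min
Total worked: 48 h 26 min = 48.43 h.
Threshold 37.5 h → overtime 10 h 56 min, regular 37 h 30 min.

Regular 37.50 hours, overtime 10.93 hours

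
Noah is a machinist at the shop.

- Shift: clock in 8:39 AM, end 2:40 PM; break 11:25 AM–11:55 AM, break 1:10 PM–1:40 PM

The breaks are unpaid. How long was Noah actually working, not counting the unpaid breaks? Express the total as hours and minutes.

5 h 1 min

Shift: 8:39 AM–2:40 PM = 6 h 1 min; less 60 min break → 5 h 1 min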